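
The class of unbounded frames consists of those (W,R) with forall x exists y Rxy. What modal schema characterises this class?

The condition is seriality. The D schema □q → ◇q defines it.
Suppose □q→◇q is valid. At any x set V(q)=W. Then □q at x, so ◇q at x, so x has a successor.

□q → ◇q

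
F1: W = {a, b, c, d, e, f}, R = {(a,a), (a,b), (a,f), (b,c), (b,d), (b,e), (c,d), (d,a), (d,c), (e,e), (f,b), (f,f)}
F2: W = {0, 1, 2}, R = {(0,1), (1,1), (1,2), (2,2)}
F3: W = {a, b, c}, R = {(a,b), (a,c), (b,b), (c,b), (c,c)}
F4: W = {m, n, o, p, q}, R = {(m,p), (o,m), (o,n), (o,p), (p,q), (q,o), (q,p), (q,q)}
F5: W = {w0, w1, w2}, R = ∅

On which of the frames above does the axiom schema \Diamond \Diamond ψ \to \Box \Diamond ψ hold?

The schema corresponds to a generalized confluence (Geach) condition: \forall x \forall y \forall z ((x R^2 y \wedge xRz) \to \exists w (y = w \wedge zRw)).
F1: fails — aR²a, aRb but no w with a=w and bRw.
F2: fails — 1R²1, 1R2 but no w with 1=w and 2Rw.
F3: fails — aR²c, aRb but no w with c=w and bRw.
F4: fails — oR²p, oRn but no w with p=w and nRw.
F5: satisfies the condition.

F5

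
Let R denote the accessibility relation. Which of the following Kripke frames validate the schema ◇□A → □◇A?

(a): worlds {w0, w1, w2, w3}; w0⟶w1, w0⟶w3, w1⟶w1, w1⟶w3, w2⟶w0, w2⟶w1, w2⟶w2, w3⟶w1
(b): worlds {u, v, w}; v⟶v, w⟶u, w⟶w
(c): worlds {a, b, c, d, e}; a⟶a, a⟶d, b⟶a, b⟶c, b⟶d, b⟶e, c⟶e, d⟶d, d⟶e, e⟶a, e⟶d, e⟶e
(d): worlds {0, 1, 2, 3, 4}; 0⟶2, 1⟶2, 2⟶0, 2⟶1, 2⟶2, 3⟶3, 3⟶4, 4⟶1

(a)

The schema corresponds to convergence: ∀x ∀y ∀z (Rxy ∧ Rxz → ∃w (Ryw ∧ Rzw)).
(a): satisfies the condition.
(b): fails — Rww and Rwu but w and u have no common successor.
(c): fails — Rbc and Rba but c and a have no common successor.
(d): fails — R34 and R33 but 4 and 3 have no common successor.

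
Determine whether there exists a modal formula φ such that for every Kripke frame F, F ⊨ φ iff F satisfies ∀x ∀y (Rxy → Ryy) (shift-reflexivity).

Yes — defined by □(□q → q)

This is a Sahlqvist condition; the T□ axiom □(□q → q) defines it.
Suppose □(□q→q) is valid. Take Rxy and set V(q)={w : Ryw}. Then at y, □q holds; since □(□q→q) at x, □q→q at y, so q at y, i.e. Ryy.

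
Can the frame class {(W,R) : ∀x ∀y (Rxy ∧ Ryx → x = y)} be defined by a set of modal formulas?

If a class were modally definable it would be closed under surjective bounded morphisms (Goldblatt–Thomason).
The 4-cycle (worlds 0,1,2,3 with 0→1→2→3→0) is antisymmetric. Sending even-indexed worlds to • and odd-indexed worlds to ∘ is a surjective bounded morphism onto the two-world frame with •↔∘, which is not antisymmetric.
So the class is not modally definable.

Not definable by any modal formula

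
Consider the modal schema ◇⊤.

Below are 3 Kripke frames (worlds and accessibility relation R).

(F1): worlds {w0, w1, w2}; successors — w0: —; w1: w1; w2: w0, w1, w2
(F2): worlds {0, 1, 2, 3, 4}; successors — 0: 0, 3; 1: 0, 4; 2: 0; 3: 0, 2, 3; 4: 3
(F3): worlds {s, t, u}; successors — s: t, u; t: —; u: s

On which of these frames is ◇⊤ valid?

This is the axiom for seriality; its first-order frame correspondent is ∀x ∃y Rxy.
(F1): fails — world w0 has no successor.
(F2): condition met.
(F3): fails — world t has no successor.

(F2)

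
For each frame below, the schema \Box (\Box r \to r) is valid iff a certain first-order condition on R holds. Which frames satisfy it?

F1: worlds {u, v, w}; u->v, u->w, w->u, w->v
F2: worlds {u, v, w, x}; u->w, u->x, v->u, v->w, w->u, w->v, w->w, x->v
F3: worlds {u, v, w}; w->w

F3

This is the axiom for shift-reflexivity; its first-order frame correspondent is \forall x \forall y (Rxy \to Ryy).
F1: fails — Ruv but not Rvv.
F2: fails — Rwu but not Ruu.
F3: ✓.
Valid on: F3.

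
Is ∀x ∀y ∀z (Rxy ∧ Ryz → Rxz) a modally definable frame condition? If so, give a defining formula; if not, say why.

Yes, by □p → □□p

The condition is transitivity. A defining modal formula is □p → □□p.
Suppose □p→□□p is valid. Take Rxy, Ryz and set V(p)={w : Rxw}. Then □p at x, so □□p at x, so □p at y, so p at z, i.e. Rxz.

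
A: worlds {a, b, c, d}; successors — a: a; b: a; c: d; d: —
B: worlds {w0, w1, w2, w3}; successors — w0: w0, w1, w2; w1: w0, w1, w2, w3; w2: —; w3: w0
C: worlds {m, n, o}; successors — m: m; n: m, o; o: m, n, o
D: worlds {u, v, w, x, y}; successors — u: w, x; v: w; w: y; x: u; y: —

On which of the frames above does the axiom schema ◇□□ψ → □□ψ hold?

A

The schema corresponds to a generalized confluence (Geach) condition: ∀x ∀y ∀z ((xRy ∧ xR²z) → ∃w (yR²w ∧ z = w)).
A: satisfies the condition.
B: fails — w0Rw2, w0R²w0 but no w with w2R²w and w0=w.
C: fails — nRm, nR²n but no w with mR²w and n=w.
D: fails — uRw, uR²u but no t with wR²t and u=t.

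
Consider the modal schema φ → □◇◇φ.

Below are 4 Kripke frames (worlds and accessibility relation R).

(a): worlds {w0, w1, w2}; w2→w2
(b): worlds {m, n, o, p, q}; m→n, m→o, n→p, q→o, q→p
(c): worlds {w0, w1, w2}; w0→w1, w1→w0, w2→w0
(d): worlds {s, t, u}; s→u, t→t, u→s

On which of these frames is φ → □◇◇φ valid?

The schema corresponds to a generalized confluence (Geach) condition: ∀x ∀z (xRz → ∃w (x = w ∧ zR²w)).
(a): condition met.
(b): fails — mRn but no w with m=w and nR²w.
(c): fails — w0Rw1 but no w with w0=w and w1R²w.
(d): fails — sRu but no w with s=w and uR²w.
Valid on: (a).

(a)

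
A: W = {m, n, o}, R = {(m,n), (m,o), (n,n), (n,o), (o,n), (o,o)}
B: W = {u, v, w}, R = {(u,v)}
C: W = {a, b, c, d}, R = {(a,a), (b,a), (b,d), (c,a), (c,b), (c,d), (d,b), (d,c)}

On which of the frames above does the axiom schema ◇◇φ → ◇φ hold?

Frame correspondent (Sahlqvist): ∀x ∀y ∀z (Rxy ∧ Ryz → Rxz) — i.e. transitivity.
A: satisfies the condition.
B: satisfies the condition.
C: fails — Rcd and Rdc but not Rcc.
Valid on: A, B.

A, B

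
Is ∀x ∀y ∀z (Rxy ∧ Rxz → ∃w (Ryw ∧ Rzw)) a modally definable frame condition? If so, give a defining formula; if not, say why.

Definable; ◇□r → □◇r defines it

Yes: it is convergence, defined by the .2 schema ◇□r → □◇r.
Suppose ◇□r→□◇r is valid. Take Rxy, Rxz and set V(r)={w : Ryw}. Then □r at y so ◇□r at x, so □◇r at x, so ◇r at z, giving w with Rzw and Ryw.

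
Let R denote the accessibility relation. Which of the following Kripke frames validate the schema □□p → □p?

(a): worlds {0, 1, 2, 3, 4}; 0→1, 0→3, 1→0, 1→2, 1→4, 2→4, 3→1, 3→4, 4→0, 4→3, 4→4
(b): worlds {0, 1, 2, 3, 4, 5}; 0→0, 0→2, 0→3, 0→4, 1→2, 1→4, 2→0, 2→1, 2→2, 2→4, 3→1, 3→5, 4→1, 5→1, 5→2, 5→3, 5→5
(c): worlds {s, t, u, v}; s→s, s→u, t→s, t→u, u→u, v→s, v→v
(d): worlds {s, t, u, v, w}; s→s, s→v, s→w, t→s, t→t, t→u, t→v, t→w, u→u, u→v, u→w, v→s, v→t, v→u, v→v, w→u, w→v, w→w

(c), (d)

The schema corresponds to density: ∀x ∀y (Rxy → ∃z (Rxz ∧ Rzy)).
(a): fails — R31 but no z with R3z and Rz1.
(b): fails — R41 but no z with R4z and Rz1.
(c): satisfies the condition.
(d): satisfies the condition.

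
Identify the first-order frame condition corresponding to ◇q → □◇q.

This is the 5 axiom.
It corresponds to the Euclidean property: ∀x ∀y ∀z (Rxy ∧ Rxz → Ryz).

The Euclidean property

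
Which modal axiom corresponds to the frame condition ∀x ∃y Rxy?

□r → ◇r

A defining formula is □r → ◇r (the D axiom).
Suppose □r→◇r is valid. At any x set V(r)=W. Then □r at x, so ◇r at x, so x has a successor.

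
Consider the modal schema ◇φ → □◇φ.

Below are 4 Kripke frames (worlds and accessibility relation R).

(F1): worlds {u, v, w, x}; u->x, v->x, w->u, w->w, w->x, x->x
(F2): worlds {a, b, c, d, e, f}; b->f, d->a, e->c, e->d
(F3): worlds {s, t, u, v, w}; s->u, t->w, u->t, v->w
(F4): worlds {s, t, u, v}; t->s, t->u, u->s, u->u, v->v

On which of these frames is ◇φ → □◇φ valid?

Frame correspondent (Sahlqvist): ∀x ∀y ∀z (Rxy ∧ Rxz → Ryz) — i.e. the Euclidean property.
(F1): fails — Rwu and Rww but not Ruw.
(F2): fails — Rbf and Rbf but not Rff.
(F3): fails — Rsu and Rsu but not Ruu.
(F4): fails — Rts and Rts but not Rss.

none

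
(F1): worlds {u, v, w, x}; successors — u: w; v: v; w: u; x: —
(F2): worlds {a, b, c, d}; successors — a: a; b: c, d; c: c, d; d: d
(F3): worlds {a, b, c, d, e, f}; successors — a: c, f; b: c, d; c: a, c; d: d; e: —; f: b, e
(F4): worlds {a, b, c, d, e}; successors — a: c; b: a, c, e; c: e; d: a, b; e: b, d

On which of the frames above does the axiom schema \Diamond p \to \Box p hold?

The schema corresponds to partial functionality: \forall x \forall y \forall z (Rxy \wedge Rxz \to y = z).
(F1): condition met.
(F2): fails — b sees both c and d.
(F3): fails — a sees both c and f.
(F4): fails — b sees both a and c.
Valid on: (F1).

(F1)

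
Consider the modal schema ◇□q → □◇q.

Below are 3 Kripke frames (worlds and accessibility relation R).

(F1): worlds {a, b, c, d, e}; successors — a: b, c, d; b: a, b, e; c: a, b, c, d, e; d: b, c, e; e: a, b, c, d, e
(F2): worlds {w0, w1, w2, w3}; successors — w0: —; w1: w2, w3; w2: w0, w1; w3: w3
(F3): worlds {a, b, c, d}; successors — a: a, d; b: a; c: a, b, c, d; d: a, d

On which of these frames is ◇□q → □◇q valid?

Frame correspondent (Sahlqvist): ∀x ∀y ∀z (Rxy ∧ Rxz → ∃w (Ryw ∧ Rzw)) — i.e. convergence.
(F1): ✓.
(F2): fails — Rw1w2 and Rw1w3 but w2 and w3 have no common successor.
(F3): ✓.
Valid on: (F1), (F3).

(F1), (F3)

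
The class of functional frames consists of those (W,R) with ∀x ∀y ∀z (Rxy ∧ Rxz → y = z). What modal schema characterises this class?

A defining formula is ◇s → □s (the CD axiom).
Suppose ◇s→□s is valid. Take Rxy, Rxz and set V(s)={y}. Then ◇s at x, so □s at x, so s at z, i.e. z=y.

◇s → □s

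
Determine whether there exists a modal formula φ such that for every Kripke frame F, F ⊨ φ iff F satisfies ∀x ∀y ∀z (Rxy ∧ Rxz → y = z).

Definable; ◇p → □p defines it

This is a Sahlqvist condition; the CD axiom ◇p → □p defines it.
Suppose ◇p→□p is valid. Take Rxy, Rxz and set V(p)={y}. Then ◇p at x, so □p at x, so p at z, i.e. z=y.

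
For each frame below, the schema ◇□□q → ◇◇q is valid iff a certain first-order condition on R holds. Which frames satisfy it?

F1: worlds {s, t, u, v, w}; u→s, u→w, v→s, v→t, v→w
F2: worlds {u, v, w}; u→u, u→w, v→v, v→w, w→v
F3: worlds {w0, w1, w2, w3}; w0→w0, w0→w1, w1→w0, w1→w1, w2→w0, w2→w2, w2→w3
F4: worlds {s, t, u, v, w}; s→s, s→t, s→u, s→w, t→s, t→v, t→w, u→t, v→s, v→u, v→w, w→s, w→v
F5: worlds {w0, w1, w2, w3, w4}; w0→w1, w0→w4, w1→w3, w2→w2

F2, F4

Frame correspondent (Sahlqvist): ∀x ∀y (xRy → ∃w (yR²w ∧ xR²w)) — i.e. a generalized confluence (Geach) condition.
F1: fails — uRs but no w* with sR²w* and uR²w*.
F2: satisfies the condition.
F3: fails — w2Rw3 but no w with w3R²w and w2R²w.
F4: satisfies the condition.
F5: fails — w0Rw1 but no w with w1R²w and w0R²w.
Valid on: F2, F4.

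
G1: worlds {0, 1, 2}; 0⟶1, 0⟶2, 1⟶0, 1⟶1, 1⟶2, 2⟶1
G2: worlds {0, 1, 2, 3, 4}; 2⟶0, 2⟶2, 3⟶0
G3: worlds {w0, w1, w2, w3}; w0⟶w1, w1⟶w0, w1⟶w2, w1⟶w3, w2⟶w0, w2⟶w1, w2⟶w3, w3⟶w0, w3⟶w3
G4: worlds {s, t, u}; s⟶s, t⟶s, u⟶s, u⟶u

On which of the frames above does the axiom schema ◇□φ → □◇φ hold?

G1, G4

This is the axiom for convergence; its first-order frame correspondent is ∀x ∀y ∀z (Rxy ∧ Rxz → ∃w (Ryw ∧ Rzw)).
G1: satisfies the condition.
G2: fails — R22 and R20 but 2 and 0 have no common successor.
G3: fails — Rw1w0 and Rw1w3 but w0 and w3 have no common successor.
G4: satisfies the condition.
Valid on: G1, G4.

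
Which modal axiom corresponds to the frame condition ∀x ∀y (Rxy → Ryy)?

□(□q → q)

A defining formula is □(□q → q) (the T□ axiom).
Suppose □(□q→q) is valid. Take Rxy and set V(q)={w : Ryw}. Then at y, □q holds; since □(□q→q) at x, □q→q at y, so q at y, i.e. Ryy.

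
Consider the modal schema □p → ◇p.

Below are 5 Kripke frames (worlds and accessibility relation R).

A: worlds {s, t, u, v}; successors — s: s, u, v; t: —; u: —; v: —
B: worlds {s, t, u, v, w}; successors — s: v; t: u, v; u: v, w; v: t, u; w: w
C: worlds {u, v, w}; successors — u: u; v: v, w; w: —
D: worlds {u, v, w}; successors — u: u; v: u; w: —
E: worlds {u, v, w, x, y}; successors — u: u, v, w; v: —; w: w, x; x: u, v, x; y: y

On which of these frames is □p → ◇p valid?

The schema corresponds to seriality: ∀x ∃y Rxy.
A: fails — world t has no successor.
B: condition met.
C: fails — world w has no successor.
D: fails — world w has no successor.
E: fails — world v has no successor.
Valid on: B.

B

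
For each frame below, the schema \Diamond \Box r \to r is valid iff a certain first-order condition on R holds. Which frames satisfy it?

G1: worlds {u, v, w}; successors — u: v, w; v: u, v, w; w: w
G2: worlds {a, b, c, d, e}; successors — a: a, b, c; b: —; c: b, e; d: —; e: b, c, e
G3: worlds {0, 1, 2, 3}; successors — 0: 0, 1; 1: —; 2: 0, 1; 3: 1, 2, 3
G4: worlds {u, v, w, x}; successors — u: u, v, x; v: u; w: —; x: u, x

G4

The schema corresponds to symmetry: \forall x \forall y (Rxy \to Ryx).
G1: fails — Ruw but not Rwu.
G2: fails — Reb but not Rbe.
G3: fails — R32 but not R23.
G4: holds.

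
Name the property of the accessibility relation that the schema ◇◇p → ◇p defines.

transitivity: ∀x ∀y ∀z (Rxy ∧ Ryz → Rxz)

Equivalently (dual form): □p → □□p.
Suppose □p→□□p is valid. Take Rxy, Ryz and set V(p)={w : Rxw}. Then □p at x, so □□p at x, so □p at y, so p at z, i.e. Rxz.
Conversely, any frame satisfying ∀x ∀y ∀z (Rxy ∧ Ryz → Rxz) validates the schema.
Frame condition: ∀x ∀y ∀z (Rxy ∧ Ryz → Rxz).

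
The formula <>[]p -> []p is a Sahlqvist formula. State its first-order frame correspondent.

the Euclidean property

This schema is equivalent to the 5 axiom ◇p → □◇p.
Its frame correspondent is the Euclidean property — forall x forall y forall z (Rxy & Rxz -> Ryz).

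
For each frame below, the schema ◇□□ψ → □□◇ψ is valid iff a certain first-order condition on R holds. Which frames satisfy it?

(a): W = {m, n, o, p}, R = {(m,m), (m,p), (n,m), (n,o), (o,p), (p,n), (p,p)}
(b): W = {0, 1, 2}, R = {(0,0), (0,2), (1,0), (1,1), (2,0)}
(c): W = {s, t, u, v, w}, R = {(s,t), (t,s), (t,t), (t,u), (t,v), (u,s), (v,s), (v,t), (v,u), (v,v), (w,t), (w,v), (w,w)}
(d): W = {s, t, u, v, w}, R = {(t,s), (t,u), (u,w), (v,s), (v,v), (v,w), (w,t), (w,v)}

This is the axiom for a generalized confluence (Geach) condition; its first-order frame correspondent is ∀x ∀y ∀z ((xRy ∧ xR²z) → ∃w (yR²w ∧ zRw)).
(a): condition met.
(b): condition met.
(c): fails — tRu, tR²u but no w* with uR²w* and uRw*.
(d): fails — tRs, tR²w but no w* with sR²w* and wRw*.

(a), (b)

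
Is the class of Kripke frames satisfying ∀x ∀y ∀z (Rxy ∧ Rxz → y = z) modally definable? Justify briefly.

The condition is partial functionality. A defining modal formula is ◇r → □r.
Suppose ◇r→□r is valid. Take Rxy, Rxz and set V(r)={y}. Then ◇r at x, so □r at x, so r at z, i.e. z=y.

Definable; ◇r → □r defines it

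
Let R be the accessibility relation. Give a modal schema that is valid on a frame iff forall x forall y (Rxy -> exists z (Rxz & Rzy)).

□□q → □q

The condition is density. The C4 schema □□q → □q defines it.
Suppose □□q→□q is valid. Take Rxy and set V(q)={w : xR²w}. Then □□q at x, so □q at x, so q at y, i.e. ∃z(Rxz∧Rzy).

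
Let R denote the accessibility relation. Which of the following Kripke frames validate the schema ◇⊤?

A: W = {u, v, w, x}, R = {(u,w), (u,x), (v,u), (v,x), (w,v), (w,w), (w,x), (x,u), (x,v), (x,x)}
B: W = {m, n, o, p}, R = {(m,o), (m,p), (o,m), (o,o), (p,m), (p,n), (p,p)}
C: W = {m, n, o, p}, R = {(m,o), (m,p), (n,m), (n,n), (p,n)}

A

This is the axiom for seriality; its first-order frame correspondent is ∀x ∃y Rxy.
A: ✓.
B: fails — world n has no successor.
C: fails — world o has no successor.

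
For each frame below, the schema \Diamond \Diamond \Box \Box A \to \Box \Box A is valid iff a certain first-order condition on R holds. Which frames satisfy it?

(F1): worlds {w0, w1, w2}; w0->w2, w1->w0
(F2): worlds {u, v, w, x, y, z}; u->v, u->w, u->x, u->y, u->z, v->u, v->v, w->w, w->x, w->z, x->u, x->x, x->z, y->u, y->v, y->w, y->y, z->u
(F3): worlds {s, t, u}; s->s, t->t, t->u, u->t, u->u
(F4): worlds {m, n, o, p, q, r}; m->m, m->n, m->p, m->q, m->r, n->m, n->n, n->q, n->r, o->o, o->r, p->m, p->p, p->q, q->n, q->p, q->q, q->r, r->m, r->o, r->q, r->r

(F3)

Frame correspondent (Sahlqvist): \forall x \forall y \forall z ((x R^2 y \wedge x R^2 z) \to \exists w (y R^2 w \wedge z = w)) — i.e. a generalized confluence (Geach) condition.
(F1): fails — w1R²w2, w1R²w2 but no w with w2R²w and w2=w.
(F2): fails — uR²w, uR²v but no t with wR²t and v=t.
(F3): condition met.
(F4): fails — mR²o, mR²n but no w with oR²w and n=w.
Valid on: (F3).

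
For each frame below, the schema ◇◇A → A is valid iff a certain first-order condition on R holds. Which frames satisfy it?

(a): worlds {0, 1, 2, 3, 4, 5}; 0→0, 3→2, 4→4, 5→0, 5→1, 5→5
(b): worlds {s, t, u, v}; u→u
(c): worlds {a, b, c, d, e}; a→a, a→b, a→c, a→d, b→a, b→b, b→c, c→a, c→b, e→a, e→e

Frame correspondent (Sahlqvist): ∀x ∀y (xR²y → ∃w (y = w ∧ x = w)) — i.e. a generalized confluence (Geach) condition.
(a): fails — 5R²0 but 0 ≠ 5.
(b): ✓.
(c): fails — aR²b but b ≠ a.

(b)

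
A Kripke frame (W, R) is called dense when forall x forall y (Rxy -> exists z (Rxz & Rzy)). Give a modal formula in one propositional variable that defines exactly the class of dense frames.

The condition is density. The C4 schema □□s → □s defines it.
Suppose □□s→□s is valid. Take Rxy and set V(s)={w : xR²w}. Then □□s at x, so □s at x, so s at y, i.e. ∃z(Rxz∧Rzy).

□□s → □s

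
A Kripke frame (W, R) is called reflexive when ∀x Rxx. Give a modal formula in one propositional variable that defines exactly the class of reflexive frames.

The condition is reflexivity. The T schema □s → s defines it.
Suppose □s→s is valid. At any x set V(s)={w : Rxw}. Then □s holds at x, so s holds at x, i.e. Rxx.

□s → s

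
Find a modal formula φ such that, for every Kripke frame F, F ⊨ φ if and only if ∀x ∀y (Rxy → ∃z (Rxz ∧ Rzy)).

□□s → □s

The condition is density. The C4 schema □□s → □s defines it.
Suppose □□s→□s is valid. Take Rxy and set V(s)={w : xR²w}. Then □□s at x, so □s at x, so s at y, i.e. ∃z(Rxz∧Rzy).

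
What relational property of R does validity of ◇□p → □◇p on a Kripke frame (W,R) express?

Convergence

Suppose ◇□p→□◇p is valid. Take Rxy, Rxz and set V(p)={w : Ryw}. Then □p at y so ◇□p at x, so □◇p at x, so ◇p at z, giving w with Rzw and Ryw.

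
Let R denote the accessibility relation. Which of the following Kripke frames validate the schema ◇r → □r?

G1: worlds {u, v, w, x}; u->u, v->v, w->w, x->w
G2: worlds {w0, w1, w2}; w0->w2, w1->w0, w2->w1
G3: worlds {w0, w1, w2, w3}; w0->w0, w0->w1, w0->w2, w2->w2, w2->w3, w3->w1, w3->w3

G1, G2

This is the axiom for partial functionality; its first-order frame correspondent is ∀x ∀y ∀z (Rxy ∧ Rxz → y = z).
G1: ✓.
G2: ✓.
G3: fails — w0 sees both w0 and w1.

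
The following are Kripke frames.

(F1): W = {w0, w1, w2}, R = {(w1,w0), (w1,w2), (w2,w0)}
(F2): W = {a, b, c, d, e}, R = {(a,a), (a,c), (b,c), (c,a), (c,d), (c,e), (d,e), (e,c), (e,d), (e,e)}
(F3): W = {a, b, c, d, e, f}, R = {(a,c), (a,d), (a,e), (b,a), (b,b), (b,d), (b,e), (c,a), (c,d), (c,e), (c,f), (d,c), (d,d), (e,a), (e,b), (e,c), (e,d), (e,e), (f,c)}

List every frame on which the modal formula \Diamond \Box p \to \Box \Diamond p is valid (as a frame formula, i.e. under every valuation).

(F3)

This is the axiom for convergence; its first-order frame correspondent is \forall x \forall y \forall z (Rxy \wedge Rxz \to \exists w (Ryw \wedge Rzw)).
(F1): fails — Rw1w2 and Rw1w0 but w2 and w0 have no common successor.
(F2): fails — Rcd and Rca but d and a have no common successor.
(F3): condition met.
Valid on: (F3).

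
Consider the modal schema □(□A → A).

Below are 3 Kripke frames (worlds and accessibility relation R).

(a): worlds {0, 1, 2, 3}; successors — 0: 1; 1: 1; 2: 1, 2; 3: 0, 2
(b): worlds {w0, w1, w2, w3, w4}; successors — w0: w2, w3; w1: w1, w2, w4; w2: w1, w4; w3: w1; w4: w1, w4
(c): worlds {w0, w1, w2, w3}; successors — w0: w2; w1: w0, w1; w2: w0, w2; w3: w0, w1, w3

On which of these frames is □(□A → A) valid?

none

Frame correspondent (Sahlqvist): ∀x ∀y (Rxy → Ryy) — i.e. shift-reflexivity.
(a): fails — R30 but not R00.
(b): fails — Rw1w2 but not Rw2w2.
(c): fails — Rw1w0 but not Rw0w0.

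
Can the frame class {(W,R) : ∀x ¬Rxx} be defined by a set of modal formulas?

Modal frame validity is preserved under surjective bounded morphisms.
The 4-cycle (worlds 0,1,2,3 with 0→1→2→3→0) is irreflexive, and the map sending every world to a single reflexive point • is a surjective bounded morphism (forth: every edge maps to (•,•); back: every world has a successor). So any modal formula valid on the 4-cycle is also valid on the reflexive point, which is not irreflexive.
So the class is not modally definable.

No — not modally definable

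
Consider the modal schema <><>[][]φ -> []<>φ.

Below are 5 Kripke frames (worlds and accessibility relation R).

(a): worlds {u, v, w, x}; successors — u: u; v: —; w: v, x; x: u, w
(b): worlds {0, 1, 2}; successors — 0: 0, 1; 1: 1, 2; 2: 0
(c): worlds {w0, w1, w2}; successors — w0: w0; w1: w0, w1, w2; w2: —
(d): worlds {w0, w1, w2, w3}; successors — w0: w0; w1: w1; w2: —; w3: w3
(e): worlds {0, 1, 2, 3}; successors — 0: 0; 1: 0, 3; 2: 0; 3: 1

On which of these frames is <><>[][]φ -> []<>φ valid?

Frame correspondent (Sahlqvist): forall x forall y forall z ((x R^2 y & xRz) -> exists w (y R^2 w & zRw)) — i.e. a generalized confluence (Geach) condition.
(a): fails — wR²u, wRv but no t with uR²t and vRt.
(b): ✓.
(c): fails — w1R²w0, w1Rw2 but no w with w0R²w and w2Rw.
(d): ✓.
(e): fails — 1R²0, 1R3 but no w with 0R²w and 3Rw.

(b), (d)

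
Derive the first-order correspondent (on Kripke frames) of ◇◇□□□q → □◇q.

∀x ∀y ∀z ((xR²y ∧ xRz) → ∃w (yR³w ∧ zRw))

This is a Sahlqvist (Geach-type) schema ◇^2□^3q → □^1◇^1q.
Minimal-valuation argument: fix x; take any y with xR^2y and any z with xR^1z. Set V(q) to the set of worlds R-reachable from y in exactly 3 steps. Then □^3q holds at y, so the antecedent holds at x; validity forces ◇^1q at z, giving a w with zR^1w and yR^3w.
First-order correspondent: ∀x ∀y ∀z ((xR²y ∧ xRz) → ∃w (yR³w ∧ zRw)).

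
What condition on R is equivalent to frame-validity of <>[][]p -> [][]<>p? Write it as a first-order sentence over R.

This is a Sahlqvist (Geach-type) schema ◇^1□^2p → □^2◇^1p.
First-order correspondent: forall x forall y forall z ((xRy & x R^2 z) -> exists w (y R^2 w & zRw)).

forall x forall y forall z ((xRy & x R^2 z) -> exists w (y R^2 w & zRw))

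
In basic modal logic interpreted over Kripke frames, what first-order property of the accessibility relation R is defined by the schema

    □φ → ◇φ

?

Suppose □φ→◇φ is valid. At any x set V(φ)=W. Then □φ at x, so ◇φ at x, so x has a successor.

seriality: ∀x ∃y Rxy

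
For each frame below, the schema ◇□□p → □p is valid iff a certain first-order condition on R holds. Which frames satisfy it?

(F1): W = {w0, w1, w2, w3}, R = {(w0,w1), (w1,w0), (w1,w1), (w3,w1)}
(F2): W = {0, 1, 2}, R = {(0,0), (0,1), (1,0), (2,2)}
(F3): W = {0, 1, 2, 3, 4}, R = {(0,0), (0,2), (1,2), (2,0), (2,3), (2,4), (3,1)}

The schema corresponds to a generalized confluence (Geach) condition: ∀x ∀y ∀z ((xRy ∧ xRz) → ∃w (yR²w ∧ z = w)).
(F1): ✓.
(F2): ✓.
(F3): fails — 2R3, 2R0 but no w with 3R²w and 0=w.

(F1), (F2)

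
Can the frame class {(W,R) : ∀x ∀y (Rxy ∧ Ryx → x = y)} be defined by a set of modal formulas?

Not definable by any modal formula

Modal frame validity is preserved under surjective bounded morphisms.
The 6-cycle (worlds w0,w1,w2,w3,w4,w5 with w0→w1→w2→w3→w4→w5→w0) is antisymmetric. Sending even-indexed worlds to • and odd-indexed worlds to ∘ is a surjective bounded morphism onto the two-world frame with •↔∘, which is not antisymmetric.
So the class is not modally definable.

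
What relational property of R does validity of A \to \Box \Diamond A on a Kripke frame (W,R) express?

Suppose A→□◇A is valid. Take Rxy and set V(A)={x}. Then A at x, so □◇A at x, so ◇A at y, so some z with Ryz has A; z=x, i.e. Ryx.

symmetry: \forall x \forall y (Rxy \to Ryx)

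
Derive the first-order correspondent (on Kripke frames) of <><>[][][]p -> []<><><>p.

forall x forall y forall z ((x R^2 y & xRz) -> exists w (y R^3 w & z R^3 w))

This is a Sahlqvist (Geach-type) schema ◇^2□^3p → □^1◇^3p.
Minimal-valuation argument: fix x; take any y with xR^2y and any z with xR^1z. Set V(p) to the set of worlds R-reachable from y in exactly 3 steps. Then □^3p holds at y, so the antecedent holds at x; validity forces ◇^3p at z, giving a w with zR^3w and yR^3w.
First-order correspondent: forall x forall y forall z ((x R^2 y & xRz) -> exists w (y R^3 w & z R^3 w)).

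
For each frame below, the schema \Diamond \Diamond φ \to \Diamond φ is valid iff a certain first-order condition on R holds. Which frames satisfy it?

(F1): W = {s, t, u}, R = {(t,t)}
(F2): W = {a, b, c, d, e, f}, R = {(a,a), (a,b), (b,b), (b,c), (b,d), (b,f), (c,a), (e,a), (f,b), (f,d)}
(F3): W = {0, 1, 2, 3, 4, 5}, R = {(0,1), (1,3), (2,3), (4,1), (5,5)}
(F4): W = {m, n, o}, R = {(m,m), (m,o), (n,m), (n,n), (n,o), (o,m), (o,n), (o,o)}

The schema corresponds to transitivity: \forall x \forall y \forall z (Rxy \wedge Ryz \to Rxz).
(F1): holds.
(F2): fails — Rbc and Rca but not Rba.
(F3): fails — R01 and R13 but not R03.
(F4): fails — Rmo and Ron but not Rmn.
Valid on: (F1).

(F1)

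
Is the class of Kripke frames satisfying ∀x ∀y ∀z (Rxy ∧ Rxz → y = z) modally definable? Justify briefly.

Yes — defined by ◇r → □r

The condition is partial functionality. A defining modal formula is ◇r → □r.
Suppose ◇r→□r is valid. Take Rxy, Rxz and set V(r)={y}. Then ◇r at x, so □r at x, so r at z, i.e. z=y.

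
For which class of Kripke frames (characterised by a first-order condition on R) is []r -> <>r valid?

Suppose □r→◇r is valid. At any x set V(r)=W. Then □r at x, so ◇r at x, so x has a successor.

Seriality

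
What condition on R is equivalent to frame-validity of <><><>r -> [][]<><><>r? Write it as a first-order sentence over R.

This is a Sahlqvist (Geach-type) schema ◇^3□^0r → □^2◇^3r.
Minimal-valuation argument: fix x; take any y with xR^3y and any z with xR^2z. Set V(r) to the set of worlds R-reachable from y in exactly 0 steps. Then □^0r holds at y, so the antecedent holds at x; validity forces ◇^3r at z, giving a w with zR^3w and yR^0w.
First-order correspondent: forall x forall y forall z ((x R^3 y & x R^2 z) -> exists w (y = w & z R^3 w)).

forall x forall y forall z ((x R^3 y & x R^2 z) -> exists w (y = w & z R^3 w))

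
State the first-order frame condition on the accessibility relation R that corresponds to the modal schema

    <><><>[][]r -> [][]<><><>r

forall x forall y forall z ((x R^3 y & x R^2 z) -> exists w (y R^2 w & z R^3 w))

This is a Sahlqvist (Geach-type) schema ◇^3□^2r → □^2◇^3r.
First-order correspondent: forall x forall y forall z ((x R^3 y & x R^2 z) -> exists w (y R^2 w & z R^3 w)).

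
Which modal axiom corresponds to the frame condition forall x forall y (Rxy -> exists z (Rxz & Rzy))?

A defining formula is □□q → □q (the C4 axiom).

□□q → □q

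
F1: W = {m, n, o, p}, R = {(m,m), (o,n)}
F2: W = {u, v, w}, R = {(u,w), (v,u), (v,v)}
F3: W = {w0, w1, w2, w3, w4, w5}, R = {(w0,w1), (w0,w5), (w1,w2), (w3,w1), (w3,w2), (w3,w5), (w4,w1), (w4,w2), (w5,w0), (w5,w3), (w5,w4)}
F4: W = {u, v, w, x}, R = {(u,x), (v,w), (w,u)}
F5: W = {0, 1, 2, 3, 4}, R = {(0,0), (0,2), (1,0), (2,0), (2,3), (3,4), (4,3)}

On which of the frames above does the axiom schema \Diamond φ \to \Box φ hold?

Frame correspondent (Sahlqvist): \forall x \forall y \forall z (Rxy \wedge Rxz \to y = z) — i.e. partial functionality.
F1: satisfies the condition.
F2: fails — v sees both u and v.
F3: fails — w0 sees both w1 and w5.
F4: satisfies the condition.
F5: fails — 0 sees both 0 and 2.

F1, F4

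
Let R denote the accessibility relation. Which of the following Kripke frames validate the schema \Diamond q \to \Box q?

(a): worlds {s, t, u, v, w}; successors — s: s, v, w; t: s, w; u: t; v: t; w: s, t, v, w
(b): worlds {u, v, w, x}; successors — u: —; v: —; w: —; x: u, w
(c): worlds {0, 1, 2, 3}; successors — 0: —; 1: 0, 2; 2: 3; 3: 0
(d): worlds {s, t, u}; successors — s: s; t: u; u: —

(d)

This is the axiom for partial functionality; its first-order frame correspondent is \forall x \forall y \forall z (Rxy \wedge Rxz \to y = z).
(a): fails — s sees both s and v.
(b): fails — x sees both u and w.
(c): fails — 1 sees both 0 and 2.
(d): ✓.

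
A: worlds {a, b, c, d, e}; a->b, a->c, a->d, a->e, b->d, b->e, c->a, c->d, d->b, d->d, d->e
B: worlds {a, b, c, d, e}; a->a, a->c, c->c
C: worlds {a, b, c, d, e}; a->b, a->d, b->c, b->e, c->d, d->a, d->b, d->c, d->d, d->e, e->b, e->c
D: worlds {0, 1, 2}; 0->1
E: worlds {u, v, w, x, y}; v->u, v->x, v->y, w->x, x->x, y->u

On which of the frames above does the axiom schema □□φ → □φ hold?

Frame correspondent (Sahlqvist): ∀x ∀y (Rxy → ∃z (Rxz ∧ Rzy)) — i.e. density.
A: fails — Rac but no z with Raz and Rzc.
B: ✓.
C: fails — Reb but no z with Rez and Rzb.
D: fails — R01 but no z with R0z and Rz1.
E: fails — Rvy but no z with Rvz and Rzy.
Valid on: B.

B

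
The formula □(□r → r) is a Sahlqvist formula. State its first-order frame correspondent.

shift-reflexivity

Suppose □(□r→r) is valid. Take Rxy and set V(r)={w : Ryw}. Then at y, □r holds; since □(□r→r) at x, □r→r at y, so r at y, i.e. Ryy.
Conversely, on a frame with shift-reflexivity the schema holds at every world under every valuation.
Frame condition: ∀x ∀y (Rxy → Ryy).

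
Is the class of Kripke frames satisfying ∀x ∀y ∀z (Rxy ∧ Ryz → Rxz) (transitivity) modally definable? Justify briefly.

The condition is transitivity. A defining modal formula is □q → □□q.
Suppose □q→□□q is valid. Take Rxy, Ryz and set V(q)={w : Rxw}. Then □q at x, so □□q at x, so □q at y, so q at z, i.e. Rxz.

Yes, by □q → □□q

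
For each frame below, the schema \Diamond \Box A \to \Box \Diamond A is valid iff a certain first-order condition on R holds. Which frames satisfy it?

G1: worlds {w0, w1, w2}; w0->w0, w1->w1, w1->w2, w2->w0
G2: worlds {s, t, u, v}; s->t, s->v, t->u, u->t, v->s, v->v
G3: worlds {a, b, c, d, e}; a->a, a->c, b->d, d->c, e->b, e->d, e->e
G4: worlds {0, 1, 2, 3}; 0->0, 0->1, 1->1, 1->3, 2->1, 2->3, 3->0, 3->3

G4

The schema corresponds to convergence: \forall x \forall y \forall z (Rxy \wedge Rxz \to \exists w (Ryw \wedge Rzw)).
G1: fails — Rw1w2 and Rw1w1 but w2 and w1 have no common successor.
G2: fails — Rsv and Rst but v and t have no common successor.
G3: fails — Raa and Rac but a and c have no common successor.
G4: satisfies the condition.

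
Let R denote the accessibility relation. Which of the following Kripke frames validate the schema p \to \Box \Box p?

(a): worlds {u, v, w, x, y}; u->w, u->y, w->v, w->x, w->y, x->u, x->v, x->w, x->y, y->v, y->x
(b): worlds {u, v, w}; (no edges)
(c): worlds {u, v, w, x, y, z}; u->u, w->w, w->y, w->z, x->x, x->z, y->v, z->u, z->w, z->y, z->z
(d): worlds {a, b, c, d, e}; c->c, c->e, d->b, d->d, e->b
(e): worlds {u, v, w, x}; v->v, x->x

(b), (e)

This is the axiom for a generalized confluence (Geach) condition; its first-order frame correspondent is \forall x \forall z (x R^2 z \to \exists w (x = w \wedge z = w)).
(a): fails — uR²v but u ≠ v.
(b): ✓.
(c): fails — wR²u but w ≠ u.
(d): fails — cR²b but c ≠ b.
(e): ✓.
Valid on: (b), (e).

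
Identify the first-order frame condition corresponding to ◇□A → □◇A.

convergence: ∀x ∀y ∀z (Rxy ∧ Rxz → ∃w (Ryw ∧ Rzw))

Suppose ◇□A→□◇A is valid. Take Rxy, Rxz and set V(A)={w : Ryw}. Then □A at y so ◇□A at x, so □◇A at x, so ◇A at z, giving w with Rzw and Ryw.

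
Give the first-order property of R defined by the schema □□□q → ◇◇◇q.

∀x ∃w (xR³w ∧ xR³w)

This is a Sahlqvist (Geach-type) schema ◇^0□^3q → □^0◇^3q.
Minimal-valuation argument: fix x; take any y with xR^0y and any z with xR^0z. Set V(q) to the set of worlds R-reachable from y in exactly 3 steps. Then □^3q holds at y, so the antecedent holds at x; validity forces ◇^3q at z, giving a w with zR^3w and yR^3w.
First-order correspondent: ∀x ∃w (xR³w ∧ xR³w).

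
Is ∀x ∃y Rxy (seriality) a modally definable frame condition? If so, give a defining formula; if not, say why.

Yes — defined by □p → ◇p

The condition is seriality. A defining modal formula is □p → ◇p.
Suppose □p→◇p is valid. At any x set V(p)=W. Then □p at x, so ◇p at x, so x has a successor.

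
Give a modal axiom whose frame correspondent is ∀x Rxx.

The condition is reflexivity. The T schema □r → r defines it.
Suppose □r→r is valid. At any x set V(r)={w : Rxw}. Then □r holds at x, so r holds at x, i.e. Rxx.

□r → r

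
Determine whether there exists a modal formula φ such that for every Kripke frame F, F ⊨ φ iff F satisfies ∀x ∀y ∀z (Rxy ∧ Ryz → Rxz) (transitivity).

Definable; □p → □□p defines it

This is a Sahlqvist condition; the 4 axiom □p → □□p defines it.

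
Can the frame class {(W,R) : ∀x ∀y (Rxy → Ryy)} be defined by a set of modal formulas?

The condition is shift-reflexivity. A defining modal formula is □(□q → q).
Suppose □(□q→q) is valid. Take Rxy and set V(q)={w : Ryw}. Then at y, □q holds; since □(□q→q) at x, □q→q at y, so q at y, i.e. Ryy.

Yes — defined by □(□q → q)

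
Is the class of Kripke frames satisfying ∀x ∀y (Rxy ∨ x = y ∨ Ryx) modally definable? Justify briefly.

Any modally definable frame class is closed under disjoint unions.
Take 3 disjoint single-world reflexive frames: each is trivially connected, but their disjoint union has 3 worlds with no edge between distinct components, so it is not connected.
Hence connectedness of R is not modally definable.

No — not modally definable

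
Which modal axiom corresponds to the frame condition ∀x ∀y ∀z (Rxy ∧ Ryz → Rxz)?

The condition is transitivity. The 4 schema □r → □□r defines it.
Suppose □r→□□r is valid. Take Rxy, Ryz and set V(r)={w : Rxw}. Then □r at x, so □□r at x, so □r at y, so r at z, i.e. Rxz.

□r → □□r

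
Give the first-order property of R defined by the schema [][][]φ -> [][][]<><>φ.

forall x forall z (x R^3 z -> exists w (x R^3 w & z R^2 w))

This is a Sahlqvist (Geach-type) schema ◇^0□^3φ → □^3◇^2φ.
Minimal-valuation argument: fix x; take any y with xR^0y and any z with xR^3z. Set V(φ) to the set of worlds R-reachable from y in exactly 3 steps. Then □^3φ holds at y, so the antecedent holds at x; validity forces ◇^2φ at z, giving a w with zR^2w and yR^3w.
First-order correspondent: forall x forall z (x R^3 z -> exists w (x R^3 w & z R^2 w)).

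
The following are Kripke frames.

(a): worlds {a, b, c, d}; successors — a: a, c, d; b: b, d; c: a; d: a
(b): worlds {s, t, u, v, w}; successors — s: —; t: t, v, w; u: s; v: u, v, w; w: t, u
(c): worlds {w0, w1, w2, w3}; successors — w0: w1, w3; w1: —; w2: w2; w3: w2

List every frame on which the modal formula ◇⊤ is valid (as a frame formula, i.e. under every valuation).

(a)

Frame correspondent (Sahlqvist): ∀x ∃y Rxy — i.e. seriality.
(a): ✓.
(b): fails — world s has no successor.
(c): fails — world w1 has no successor.
Valid on: (a).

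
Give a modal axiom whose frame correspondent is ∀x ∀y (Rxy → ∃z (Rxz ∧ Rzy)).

□□ψ → □ψ

This is density; the standard corresponding axiom is C4: □□ψ → □ψ.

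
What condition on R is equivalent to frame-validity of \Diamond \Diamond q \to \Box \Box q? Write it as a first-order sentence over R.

\forall x \forall y \forall z ((x R^2 y \wedge x R^2 z) \to \exists w (y = w \wedge z = w))

This is a Sahlqvist (Geach-type) schema ◇^2□^0q → □^2◇^0q.
Minimal-valuation argument: fix x; take any y with xR^2y and any z with xR^2z. Set V(q) to the set of worlds R-reachable from y in exactly 0 steps. Then □^0q holds at y, so the antecedent holds at x; validity forces ◇^0q at z, giving a w with zR^0w and yR^0w.
First-order correspondent: \forall x \forall y \forall z ((x R^2 y \wedge x R^2 z) \to \exists w (y = w \wedge z = w)).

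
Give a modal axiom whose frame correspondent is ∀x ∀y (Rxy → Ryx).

This is symmetry; the standard corresponding axiom is B: r → □◇r.
Suppose r→□◇r is valid. Take Rxy and set V(r)={x}. Then r at x, so □◇r at x, so ◇r at y, so some z with Ryz has r; z=x, i.e. Ryx.

r → □◇r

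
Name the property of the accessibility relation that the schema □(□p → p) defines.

This schema is the T□ axiom.
Its frame correspondent is shift-reflexivity — ∀x ∀y (Rxy → Ryy).

Shift-reflexivity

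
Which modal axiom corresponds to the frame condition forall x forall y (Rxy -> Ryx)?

A defining formula is p → □◇p (the B axiom).
Suppose p→□◇p is valid. Take Rxy and set V(p)={x}. Then p at x, so □◇p at x, so ◇p at y, so some z with Ryz has p; z=x, i.e. Ryx.

p → □◇p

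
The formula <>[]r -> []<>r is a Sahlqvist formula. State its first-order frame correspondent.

This schema is the .2 axiom.
It corresponds to convergence: forall x forall y forall z (Rxy & Rxz -> exists w (Ryw & Rzw)).

Convergence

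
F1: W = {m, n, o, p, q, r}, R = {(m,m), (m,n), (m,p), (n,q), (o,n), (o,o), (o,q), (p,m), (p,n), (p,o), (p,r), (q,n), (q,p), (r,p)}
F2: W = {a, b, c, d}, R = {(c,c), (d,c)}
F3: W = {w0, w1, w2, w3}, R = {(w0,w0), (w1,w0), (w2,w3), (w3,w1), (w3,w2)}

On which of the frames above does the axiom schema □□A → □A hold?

Frame correspondent (Sahlqvist): ∀x ∀y (Rxy → ∃z (Rxz ∧ Rzy)) — i.e. density.
F1: fails — Rpr but no z with Rpz and Rzr.
F2: condition met.
F3: fails — Rw3w1 but no z with Rw3z and Rzw1.
Valid on: F2.

F2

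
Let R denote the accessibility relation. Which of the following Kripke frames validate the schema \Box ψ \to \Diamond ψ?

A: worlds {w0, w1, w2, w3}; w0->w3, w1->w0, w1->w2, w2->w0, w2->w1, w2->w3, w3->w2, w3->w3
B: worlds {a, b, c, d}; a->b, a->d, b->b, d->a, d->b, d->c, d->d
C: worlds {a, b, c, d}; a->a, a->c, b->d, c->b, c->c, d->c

The schema corresponds to seriality: \forall x \exists y Rxy.
A: holds.
B: fails — world c has no successor.
C: holds.

A, C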